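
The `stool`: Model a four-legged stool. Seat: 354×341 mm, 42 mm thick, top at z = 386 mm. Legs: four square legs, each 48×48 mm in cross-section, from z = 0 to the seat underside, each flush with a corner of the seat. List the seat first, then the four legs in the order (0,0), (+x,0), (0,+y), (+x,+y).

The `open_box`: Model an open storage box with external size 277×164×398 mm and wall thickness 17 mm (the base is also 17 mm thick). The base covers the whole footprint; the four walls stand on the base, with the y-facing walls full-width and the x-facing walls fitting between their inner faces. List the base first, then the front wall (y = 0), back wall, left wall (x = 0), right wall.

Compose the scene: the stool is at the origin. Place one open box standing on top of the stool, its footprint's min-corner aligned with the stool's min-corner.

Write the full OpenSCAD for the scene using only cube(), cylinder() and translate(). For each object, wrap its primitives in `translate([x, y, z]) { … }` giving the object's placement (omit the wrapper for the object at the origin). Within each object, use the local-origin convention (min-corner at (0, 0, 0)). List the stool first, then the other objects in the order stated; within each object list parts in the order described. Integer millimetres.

translate([0, 0, 344]) cube([354, 341, 42]);
cube([48, 48, 344]);
translate([306, 0, 0]) cube([48, 48, 344]);
translate([0, 293, 0]) cube([48, 48, 344]);
translate([306, 293, 0]) cube([48, 48, 344]);
translate([0, 0, 386]) {
  cube([277, 164, 17]);
  translate([0, 0, 17]) cube([277, 17, 381]);
  translate([0, 147, 17]) cube([277, 17, 381]);
  translate([0, 17, 17]) cube([17, 130, 381]);
  translate([260, 17, 17]) cube([17, 130, 381]);
}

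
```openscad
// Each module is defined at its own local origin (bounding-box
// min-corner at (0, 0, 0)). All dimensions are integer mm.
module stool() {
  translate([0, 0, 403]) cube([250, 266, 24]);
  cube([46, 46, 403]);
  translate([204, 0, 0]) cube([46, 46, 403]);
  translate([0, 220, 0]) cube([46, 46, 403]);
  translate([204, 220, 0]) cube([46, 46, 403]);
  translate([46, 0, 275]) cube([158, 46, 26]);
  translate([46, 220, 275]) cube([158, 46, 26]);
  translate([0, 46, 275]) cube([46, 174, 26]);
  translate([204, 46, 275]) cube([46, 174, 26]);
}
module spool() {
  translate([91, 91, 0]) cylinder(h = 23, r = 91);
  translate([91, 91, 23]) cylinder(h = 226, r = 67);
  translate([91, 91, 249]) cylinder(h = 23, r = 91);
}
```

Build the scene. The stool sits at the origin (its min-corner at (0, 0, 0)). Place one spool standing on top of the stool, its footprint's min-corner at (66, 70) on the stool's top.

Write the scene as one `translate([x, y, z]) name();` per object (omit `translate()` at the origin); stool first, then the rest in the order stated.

stool();
translate([66, 70, 427]) spool();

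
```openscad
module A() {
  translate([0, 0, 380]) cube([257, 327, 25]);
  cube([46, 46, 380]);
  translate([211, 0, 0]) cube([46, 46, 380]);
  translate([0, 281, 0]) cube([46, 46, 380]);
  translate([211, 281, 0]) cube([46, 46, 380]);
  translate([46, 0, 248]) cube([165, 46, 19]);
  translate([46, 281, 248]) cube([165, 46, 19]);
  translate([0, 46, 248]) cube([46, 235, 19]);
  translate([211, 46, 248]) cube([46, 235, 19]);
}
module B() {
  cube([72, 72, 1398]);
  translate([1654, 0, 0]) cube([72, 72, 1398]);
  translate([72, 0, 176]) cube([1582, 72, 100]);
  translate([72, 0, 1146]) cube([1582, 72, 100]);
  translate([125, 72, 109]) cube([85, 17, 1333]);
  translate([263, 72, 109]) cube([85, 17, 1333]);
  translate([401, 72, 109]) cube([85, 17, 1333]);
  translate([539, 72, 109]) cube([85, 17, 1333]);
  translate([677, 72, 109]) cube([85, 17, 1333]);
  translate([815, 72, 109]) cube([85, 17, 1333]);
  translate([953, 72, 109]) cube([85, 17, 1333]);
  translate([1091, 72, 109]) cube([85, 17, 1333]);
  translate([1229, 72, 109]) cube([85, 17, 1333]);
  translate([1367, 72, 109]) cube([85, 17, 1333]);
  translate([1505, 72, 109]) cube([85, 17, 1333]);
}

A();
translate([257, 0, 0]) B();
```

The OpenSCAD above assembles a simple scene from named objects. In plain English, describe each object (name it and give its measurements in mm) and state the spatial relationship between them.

A is a four-legged stool. The seat is a 257×327×25 mm slab whose top surface is at z = 405 mm; four square legs, each 46×46 mm in cross-section, run from the floor (z = 0) to the underside of the seat, each flush with a corner of the seat. Four stretchers, 46 mm wide and 19 mm tall, connect adjacent legs with their undersides at z = 248 mm, each running between the inner faces of the legs it joins and aligned with the legs' outer faces on the other axis.

B is a fence section. Two 72×72 mm posts, 1398 mm tall, stand on the floor with a clear span of 1582 mm between their inner faces. Two horizontal rails of 72×100 mm section span the gap between the posts with their undersides at z = 176 mm and z = 1146 mm, flush with the posts' −y face. 11 pickets, each 85 mm wide, 17 mm thick and 1333 mm tall, are fixed to the +y face of the rails with their bottoms at z = 109 mm, evenly spaced across the span with equal gaps (rounded down to the nearest mm) at the −x end and between each pair — any rounding remainder accumulates at the +x end.

The fence section is against the stool's +x side, with their −y faces flush.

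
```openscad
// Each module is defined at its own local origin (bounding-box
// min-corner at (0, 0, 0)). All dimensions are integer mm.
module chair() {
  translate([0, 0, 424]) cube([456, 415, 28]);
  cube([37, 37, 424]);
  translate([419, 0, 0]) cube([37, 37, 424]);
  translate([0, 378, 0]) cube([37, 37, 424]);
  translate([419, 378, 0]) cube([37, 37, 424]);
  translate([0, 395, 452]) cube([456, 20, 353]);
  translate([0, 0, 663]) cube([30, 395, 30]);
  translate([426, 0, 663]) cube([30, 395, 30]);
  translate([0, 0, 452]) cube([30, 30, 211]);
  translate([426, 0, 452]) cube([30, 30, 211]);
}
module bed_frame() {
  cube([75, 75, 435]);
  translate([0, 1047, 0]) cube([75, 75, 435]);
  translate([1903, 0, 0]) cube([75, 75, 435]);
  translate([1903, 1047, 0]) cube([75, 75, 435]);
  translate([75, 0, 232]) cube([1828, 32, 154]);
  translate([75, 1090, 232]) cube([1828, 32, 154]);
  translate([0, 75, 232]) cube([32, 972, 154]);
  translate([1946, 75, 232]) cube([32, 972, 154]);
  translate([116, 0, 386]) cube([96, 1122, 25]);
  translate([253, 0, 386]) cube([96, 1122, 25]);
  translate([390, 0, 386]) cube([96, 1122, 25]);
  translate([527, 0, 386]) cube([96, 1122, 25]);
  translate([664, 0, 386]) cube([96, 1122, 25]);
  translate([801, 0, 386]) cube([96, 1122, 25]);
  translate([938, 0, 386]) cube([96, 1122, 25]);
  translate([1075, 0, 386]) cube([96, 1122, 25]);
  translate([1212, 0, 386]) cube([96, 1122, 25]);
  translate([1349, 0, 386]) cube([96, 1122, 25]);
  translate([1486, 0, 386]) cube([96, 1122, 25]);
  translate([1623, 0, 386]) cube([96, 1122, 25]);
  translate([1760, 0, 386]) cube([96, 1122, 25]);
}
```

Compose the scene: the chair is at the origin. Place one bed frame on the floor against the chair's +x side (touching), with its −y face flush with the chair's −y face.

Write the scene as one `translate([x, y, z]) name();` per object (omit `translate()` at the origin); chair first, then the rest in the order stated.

chair();
translate([456, 0, 0]) bed_frame();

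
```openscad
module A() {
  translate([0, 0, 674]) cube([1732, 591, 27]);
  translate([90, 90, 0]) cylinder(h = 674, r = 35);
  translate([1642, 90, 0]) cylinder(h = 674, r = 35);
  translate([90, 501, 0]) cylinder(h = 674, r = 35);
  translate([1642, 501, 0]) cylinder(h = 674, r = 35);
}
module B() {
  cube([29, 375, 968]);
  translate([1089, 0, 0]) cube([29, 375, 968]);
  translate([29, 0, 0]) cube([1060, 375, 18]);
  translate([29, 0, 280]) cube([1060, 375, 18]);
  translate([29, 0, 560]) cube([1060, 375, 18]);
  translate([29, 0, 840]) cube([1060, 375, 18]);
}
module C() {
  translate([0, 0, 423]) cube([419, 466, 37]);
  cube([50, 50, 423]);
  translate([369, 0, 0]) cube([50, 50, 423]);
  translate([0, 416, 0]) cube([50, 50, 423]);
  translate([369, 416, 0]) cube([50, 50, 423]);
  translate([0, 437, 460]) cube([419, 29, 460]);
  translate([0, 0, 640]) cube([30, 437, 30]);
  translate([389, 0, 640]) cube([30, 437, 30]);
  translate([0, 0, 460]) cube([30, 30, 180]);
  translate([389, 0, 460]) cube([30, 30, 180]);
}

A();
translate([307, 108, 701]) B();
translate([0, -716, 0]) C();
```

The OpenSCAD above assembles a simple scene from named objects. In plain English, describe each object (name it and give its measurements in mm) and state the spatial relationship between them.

A is a table: top 1732 mm (x) × 591 mm (y), 27 mm thick, upper face at z = 701 mm, on four round legs of 70 mm diameter, each leg's bounding box inset 55 mm from the nearest pair of top edges, running from z = 0 to the bottom of the top.

B is an open bookshelf. Two side panels, each 29 mm thick, 375 mm deep and 968 mm tall, stand 1118 mm apart (outside-to-outside). Between them sit 4 shelves, each 18 mm thick and 375 mm deep, spanning the full gap between the sides. The bottom shelf rests on the floor (its underside at z = 0) and the clear gap between one shelf's top and the next shelf's underside is 262 mm.

C is a chair: 419×466 mm seat, 37 mm thick, top at z = 460 mm, on four 50 mm square corner legs flush with the seat edges. A 29 mm thick backrest slab spans the full seat width, extending 460 mm above the seat top, its back face flush with the seat's +y edge. Two armrests of 30×30 mm section run along each side from the seat's front edge to the front of the backrest, top faces 210 mm above the seat top and outer faces flush with the seat's x-edges; a 30×30 mm post under the front of each armrest stands on the seat at the front corner.

The bookshelf is on top of the table, centred. The chair is on the floor beside the table on its −y side.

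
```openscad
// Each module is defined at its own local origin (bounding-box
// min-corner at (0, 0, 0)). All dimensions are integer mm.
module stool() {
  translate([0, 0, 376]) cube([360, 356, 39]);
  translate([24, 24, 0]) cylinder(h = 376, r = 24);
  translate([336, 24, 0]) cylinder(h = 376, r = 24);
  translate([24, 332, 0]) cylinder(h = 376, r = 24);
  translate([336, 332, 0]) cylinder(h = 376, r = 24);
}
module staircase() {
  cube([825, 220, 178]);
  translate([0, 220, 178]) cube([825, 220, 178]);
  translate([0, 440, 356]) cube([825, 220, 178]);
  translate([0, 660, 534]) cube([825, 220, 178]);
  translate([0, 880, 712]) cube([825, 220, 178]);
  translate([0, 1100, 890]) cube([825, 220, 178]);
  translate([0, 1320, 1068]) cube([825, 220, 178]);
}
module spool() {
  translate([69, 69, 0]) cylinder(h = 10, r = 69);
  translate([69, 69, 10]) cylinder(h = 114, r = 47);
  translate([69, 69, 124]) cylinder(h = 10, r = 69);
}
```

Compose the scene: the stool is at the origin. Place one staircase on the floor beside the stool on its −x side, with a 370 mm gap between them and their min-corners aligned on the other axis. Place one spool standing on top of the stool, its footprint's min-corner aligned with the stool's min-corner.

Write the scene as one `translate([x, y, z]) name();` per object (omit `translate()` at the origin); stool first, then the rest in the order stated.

stool();
translate([-1195, 0, 0]) staircase();
translate([0, 0, 415]) spool();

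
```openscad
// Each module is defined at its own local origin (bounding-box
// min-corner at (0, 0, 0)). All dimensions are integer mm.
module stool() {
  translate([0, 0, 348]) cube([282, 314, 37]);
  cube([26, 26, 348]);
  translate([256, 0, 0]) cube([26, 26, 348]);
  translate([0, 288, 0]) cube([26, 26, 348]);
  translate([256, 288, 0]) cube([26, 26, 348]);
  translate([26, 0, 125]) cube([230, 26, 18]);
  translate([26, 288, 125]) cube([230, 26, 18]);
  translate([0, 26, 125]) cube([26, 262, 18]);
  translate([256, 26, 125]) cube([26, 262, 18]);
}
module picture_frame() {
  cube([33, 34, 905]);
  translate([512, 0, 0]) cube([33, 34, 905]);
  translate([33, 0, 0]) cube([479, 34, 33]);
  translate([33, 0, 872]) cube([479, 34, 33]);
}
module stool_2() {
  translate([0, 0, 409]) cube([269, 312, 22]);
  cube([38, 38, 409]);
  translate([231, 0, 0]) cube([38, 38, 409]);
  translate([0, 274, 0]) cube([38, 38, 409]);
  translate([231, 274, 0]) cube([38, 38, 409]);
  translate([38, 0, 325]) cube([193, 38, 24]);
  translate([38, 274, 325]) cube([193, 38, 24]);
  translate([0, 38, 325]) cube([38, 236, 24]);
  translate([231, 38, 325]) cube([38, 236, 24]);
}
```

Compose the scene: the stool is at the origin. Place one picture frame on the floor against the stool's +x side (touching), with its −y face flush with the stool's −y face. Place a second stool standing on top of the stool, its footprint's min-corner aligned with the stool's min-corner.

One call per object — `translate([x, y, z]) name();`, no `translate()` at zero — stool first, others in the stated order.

stool();
translate([282, 0, 0]) picture_frame();
translate([0, 0, 385]) stool_2();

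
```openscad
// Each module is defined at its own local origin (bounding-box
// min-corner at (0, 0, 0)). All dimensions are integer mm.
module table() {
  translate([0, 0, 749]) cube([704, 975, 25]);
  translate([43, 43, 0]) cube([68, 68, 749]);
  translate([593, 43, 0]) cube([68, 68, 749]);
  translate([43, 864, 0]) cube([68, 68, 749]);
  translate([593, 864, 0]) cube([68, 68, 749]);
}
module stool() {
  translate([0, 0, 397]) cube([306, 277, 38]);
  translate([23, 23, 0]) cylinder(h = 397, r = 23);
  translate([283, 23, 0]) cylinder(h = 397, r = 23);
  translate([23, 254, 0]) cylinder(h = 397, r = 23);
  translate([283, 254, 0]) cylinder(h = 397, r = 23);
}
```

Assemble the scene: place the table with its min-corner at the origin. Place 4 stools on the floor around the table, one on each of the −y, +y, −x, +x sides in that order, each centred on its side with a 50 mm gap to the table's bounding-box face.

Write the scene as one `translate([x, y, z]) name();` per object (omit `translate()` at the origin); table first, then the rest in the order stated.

table();
translate([199, -327, 0]) stool();
translate([199, 1025, 0]) stool();
translate([-356, 349, 0]) stool();
translate([754, 349, 0]) stool();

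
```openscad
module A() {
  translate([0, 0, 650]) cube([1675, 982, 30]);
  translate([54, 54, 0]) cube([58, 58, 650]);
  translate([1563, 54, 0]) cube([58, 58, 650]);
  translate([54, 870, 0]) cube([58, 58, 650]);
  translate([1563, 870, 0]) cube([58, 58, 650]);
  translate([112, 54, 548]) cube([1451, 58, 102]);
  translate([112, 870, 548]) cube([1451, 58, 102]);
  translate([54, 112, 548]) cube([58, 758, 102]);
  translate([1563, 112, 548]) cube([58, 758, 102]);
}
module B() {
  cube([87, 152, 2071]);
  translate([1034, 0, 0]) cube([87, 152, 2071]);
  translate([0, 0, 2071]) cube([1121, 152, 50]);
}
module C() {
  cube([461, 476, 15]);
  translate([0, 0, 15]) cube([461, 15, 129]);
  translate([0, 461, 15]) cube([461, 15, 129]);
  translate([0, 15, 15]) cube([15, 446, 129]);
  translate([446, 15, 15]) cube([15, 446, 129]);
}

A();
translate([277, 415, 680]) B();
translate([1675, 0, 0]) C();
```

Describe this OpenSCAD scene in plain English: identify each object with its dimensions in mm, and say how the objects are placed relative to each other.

A is a table with a 1675×982 mm rectangular top, 30 mm thick, top surface at z = 680 mm, supported by four 58×58 mm square legs, each inset 54 mm from the nearest pair of top edges, running from the floor. Four apron rails, 58 mm thick and 102 mm tall, run between adjacent legs with their top edges flush with the underside of the top and their outer faces flush with the legs' outer faces.

B is a door frame. The clear opening is 947 mm wide and 2071 mm high. Two 87 mm wide jambs, 152 mm deep, stand either side of the opening from the floor to the top of the opening. A 50 mm thick head sits across the top of both jambs, spanning the full outside width of the frame.

C is an open-topped rectangular box: outside dimensions 461×476×144 mm, with a uniform wall and base thickness of 15 mm. The base is a full 461×476 slab on the floor; four walls sit on top of the base. The front and back walls (the −y and +y sides) span the full width; the two side walls fit between them.

The door frame is on top of the table, centred. The open box is against the table's +x side, with their −y faces flush.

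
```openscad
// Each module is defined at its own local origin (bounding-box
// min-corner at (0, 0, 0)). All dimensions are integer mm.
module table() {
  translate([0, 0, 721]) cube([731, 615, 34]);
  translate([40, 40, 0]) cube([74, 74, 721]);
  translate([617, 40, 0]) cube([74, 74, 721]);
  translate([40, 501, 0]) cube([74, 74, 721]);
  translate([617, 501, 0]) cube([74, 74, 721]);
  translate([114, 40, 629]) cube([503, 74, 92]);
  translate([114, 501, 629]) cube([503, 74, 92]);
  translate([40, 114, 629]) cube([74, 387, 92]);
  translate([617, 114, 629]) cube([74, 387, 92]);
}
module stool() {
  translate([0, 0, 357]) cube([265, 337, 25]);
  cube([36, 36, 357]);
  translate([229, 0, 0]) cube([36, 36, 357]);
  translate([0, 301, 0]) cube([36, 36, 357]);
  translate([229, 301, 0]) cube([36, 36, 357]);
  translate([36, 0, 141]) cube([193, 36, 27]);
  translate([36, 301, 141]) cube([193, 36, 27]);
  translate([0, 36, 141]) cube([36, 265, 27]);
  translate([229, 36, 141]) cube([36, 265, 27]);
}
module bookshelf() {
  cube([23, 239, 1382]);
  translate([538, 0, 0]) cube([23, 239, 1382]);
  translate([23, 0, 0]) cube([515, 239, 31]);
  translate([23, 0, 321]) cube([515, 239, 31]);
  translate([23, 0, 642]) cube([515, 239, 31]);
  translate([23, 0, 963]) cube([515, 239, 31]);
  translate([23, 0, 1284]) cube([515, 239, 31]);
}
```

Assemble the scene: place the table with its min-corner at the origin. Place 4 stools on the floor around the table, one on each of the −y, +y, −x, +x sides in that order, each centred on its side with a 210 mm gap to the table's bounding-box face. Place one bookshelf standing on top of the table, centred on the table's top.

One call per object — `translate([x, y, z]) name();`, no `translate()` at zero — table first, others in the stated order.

table();
translate([233, -547, 0]) stool();
translate([233, 825, 0]) stool();
translate([-475, 139, 0]) stool();
translate([941, 139, 0]) stool();
translate([85, 188, 755]) bookshelf();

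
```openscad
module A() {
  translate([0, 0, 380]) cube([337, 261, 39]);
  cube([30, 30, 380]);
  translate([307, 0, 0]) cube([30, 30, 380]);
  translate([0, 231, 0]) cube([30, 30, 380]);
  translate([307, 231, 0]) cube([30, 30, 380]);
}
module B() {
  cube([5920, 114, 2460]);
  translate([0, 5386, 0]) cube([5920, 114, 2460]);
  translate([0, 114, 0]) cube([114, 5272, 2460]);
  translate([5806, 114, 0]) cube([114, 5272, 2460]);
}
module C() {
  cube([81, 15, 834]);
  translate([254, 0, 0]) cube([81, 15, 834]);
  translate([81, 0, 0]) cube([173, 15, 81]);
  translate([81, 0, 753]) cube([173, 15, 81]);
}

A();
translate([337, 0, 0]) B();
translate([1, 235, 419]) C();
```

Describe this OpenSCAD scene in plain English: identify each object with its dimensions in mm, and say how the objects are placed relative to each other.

A is a four-legged stool. The seat is a 337×261×39 mm slab whose top surface is at z = 419 mm; four square legs, each 30×30 mm in cross-section, run from the floor (z = 0) to the underside of the seat, each flush with a corner of the seat.

B is a box-shaped house frame (walls only): outside footprint 5920×5500 mm, wall height 2460 mm, wall thickness 114 mm. The two y-facing walls run the full x-width; the two x-facing walls fit between the inner faces of the y-facing walls.

C is a rectangular picture frame lying in the x–z plane (depth along y). The opening is 173 mm wide (x) by 672 mm tall (z), surrounded by a border 81 mm wide on all four sides. The frame is 15 mm deep and is made of two full-height vertical stiles with two horizontal rails fitted between them.

The house frame is against the stool's +x side, with their −y faces flush. The picture frame is on top of the stool.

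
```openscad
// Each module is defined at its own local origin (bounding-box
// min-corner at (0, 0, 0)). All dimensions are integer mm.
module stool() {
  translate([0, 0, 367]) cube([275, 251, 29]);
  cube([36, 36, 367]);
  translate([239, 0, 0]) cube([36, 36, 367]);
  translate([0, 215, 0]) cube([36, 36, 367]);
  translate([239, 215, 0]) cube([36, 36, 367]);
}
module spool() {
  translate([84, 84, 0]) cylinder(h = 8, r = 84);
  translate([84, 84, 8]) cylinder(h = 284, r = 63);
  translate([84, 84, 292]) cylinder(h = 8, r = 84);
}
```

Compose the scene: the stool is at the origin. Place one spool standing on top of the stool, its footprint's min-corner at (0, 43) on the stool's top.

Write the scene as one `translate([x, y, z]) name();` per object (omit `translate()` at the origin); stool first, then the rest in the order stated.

stool();
translate([0, 43, 396]) spool();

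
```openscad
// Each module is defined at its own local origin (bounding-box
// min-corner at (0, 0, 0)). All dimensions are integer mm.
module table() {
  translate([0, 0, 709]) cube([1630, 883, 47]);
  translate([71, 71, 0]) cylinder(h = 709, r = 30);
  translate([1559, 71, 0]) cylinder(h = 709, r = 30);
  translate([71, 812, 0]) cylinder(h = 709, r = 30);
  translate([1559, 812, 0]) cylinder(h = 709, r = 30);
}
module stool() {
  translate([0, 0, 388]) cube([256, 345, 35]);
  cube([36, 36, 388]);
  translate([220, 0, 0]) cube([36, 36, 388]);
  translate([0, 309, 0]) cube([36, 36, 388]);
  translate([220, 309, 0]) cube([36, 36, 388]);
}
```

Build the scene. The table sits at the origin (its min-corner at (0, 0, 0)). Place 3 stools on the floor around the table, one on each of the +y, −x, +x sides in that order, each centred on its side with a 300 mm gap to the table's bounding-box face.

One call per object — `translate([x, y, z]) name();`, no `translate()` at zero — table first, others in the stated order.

table();
translate([687, 1183, 0]) stool();
translate([-556, 269, 0]) stool();
translate([1930, 269, 0]) stool();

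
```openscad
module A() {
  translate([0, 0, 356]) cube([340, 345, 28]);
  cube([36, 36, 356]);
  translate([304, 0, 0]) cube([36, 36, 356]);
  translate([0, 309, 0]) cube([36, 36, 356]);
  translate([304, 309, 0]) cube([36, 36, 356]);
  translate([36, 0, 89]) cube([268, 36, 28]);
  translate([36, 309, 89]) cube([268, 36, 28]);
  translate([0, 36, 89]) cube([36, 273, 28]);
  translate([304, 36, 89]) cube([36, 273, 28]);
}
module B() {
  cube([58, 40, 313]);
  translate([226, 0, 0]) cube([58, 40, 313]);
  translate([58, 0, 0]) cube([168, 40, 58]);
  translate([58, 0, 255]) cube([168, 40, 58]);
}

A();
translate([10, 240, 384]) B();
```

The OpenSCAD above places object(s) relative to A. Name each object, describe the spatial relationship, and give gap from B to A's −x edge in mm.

The picture frame's min-x is at 10; the stool's min-x is 0; gap = 10 mm.

A is a stool. B is a picture frame. The picture frame is on top of the stool. The gap from the picture frame to the stool's −x edge is 10 mm.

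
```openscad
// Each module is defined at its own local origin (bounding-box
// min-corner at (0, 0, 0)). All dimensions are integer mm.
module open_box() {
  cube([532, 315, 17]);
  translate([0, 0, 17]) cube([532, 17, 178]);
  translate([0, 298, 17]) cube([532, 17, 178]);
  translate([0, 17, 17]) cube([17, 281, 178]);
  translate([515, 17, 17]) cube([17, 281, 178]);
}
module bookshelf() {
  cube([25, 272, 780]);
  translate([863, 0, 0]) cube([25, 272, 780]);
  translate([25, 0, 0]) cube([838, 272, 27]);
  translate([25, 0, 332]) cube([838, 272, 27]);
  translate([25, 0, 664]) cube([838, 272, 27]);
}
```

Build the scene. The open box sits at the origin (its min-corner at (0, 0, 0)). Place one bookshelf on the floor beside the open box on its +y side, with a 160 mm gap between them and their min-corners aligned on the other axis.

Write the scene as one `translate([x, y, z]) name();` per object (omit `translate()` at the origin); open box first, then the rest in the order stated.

open_box();
translate([0, 475, 0]) bookshelf();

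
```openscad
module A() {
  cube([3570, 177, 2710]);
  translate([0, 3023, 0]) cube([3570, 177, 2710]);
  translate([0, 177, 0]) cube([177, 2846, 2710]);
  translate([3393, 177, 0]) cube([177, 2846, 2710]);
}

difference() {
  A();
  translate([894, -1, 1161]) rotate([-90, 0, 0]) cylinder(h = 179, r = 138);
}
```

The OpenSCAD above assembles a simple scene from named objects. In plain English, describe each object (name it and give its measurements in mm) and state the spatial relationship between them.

A is the wall frame of a small rectangular building: four walls, each 2710 mm tall and 177 mm thick, enclosing a footprint 3570 mm (x) by 3200 mm (y) outside-to-outside, with no floor or roof. The front and back walls (the −y and +y sides) span the full width; the two side walls fit between them.

The house frame has a circular hole of radius 138 mm through its front wall, centred at (x = 894, z = 1161).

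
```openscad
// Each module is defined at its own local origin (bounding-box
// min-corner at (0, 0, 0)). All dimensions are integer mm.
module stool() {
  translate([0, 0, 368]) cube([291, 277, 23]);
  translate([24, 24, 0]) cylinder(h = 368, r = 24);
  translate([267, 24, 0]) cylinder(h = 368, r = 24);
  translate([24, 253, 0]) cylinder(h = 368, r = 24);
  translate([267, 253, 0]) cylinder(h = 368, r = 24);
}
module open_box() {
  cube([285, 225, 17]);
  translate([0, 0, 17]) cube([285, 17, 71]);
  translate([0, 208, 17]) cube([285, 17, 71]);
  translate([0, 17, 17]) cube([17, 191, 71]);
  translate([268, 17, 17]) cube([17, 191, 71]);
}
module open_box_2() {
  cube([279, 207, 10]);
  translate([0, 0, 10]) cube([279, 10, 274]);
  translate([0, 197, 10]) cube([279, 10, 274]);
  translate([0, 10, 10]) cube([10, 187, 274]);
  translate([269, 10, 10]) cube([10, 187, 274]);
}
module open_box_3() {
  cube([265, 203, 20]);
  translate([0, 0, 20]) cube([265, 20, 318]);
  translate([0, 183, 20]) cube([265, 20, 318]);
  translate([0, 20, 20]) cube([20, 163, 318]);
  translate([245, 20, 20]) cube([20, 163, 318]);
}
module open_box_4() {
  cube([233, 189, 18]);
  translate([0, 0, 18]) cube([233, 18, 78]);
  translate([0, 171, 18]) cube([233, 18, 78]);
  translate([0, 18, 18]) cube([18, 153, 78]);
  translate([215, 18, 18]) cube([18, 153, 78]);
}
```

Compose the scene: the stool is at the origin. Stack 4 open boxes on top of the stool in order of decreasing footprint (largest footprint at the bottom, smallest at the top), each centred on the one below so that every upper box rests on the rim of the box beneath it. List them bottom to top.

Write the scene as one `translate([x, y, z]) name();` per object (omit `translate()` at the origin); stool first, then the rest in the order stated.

stool();
translate([3, 26, 391]) open_box();
translate([6, 35, 479]) open_box_2();
translate([13, 37, 763]) open_box_3();
translate([29, 44, 1101]) open_box_4();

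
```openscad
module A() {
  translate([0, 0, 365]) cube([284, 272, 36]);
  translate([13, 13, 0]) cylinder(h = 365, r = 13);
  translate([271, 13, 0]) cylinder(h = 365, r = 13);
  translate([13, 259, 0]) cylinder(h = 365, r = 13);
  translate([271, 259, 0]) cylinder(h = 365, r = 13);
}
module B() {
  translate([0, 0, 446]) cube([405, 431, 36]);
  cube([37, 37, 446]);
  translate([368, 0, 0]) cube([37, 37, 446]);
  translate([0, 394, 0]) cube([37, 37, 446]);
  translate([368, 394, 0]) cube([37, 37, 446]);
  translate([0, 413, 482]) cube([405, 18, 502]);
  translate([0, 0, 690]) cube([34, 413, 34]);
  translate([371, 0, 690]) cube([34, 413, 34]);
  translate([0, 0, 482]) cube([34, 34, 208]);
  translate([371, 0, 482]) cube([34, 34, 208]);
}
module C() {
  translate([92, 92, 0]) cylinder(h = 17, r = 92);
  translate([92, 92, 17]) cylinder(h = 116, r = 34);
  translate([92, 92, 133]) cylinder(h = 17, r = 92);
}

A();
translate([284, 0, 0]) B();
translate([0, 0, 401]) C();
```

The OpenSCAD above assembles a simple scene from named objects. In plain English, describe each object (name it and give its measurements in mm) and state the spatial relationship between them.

A is a four-legged stool. The seat is 284×272 mm, 36 mm thick, top at z = 401 mm. It stands on four round legs, each 26 mm in diameter, from z = 0 to the seat underside, each leg's axis is inset half a diameter from the nearest pair of seat edges (so the leg's bounding box is flush with the corner).

B is a chair. The seat is a 405×431×36 mm slab with its top at z = 482 mm, on four 37×37 mm corner legs (flush with the seat edges, standing on z = 0). A flat backrest 18 mm thick, 502 mm tall, spans the full seat width and rises from the seat top along its +y edge, rear face flush with the rear of the seat. Two armrests of 34×34 mm section run along each side from the seat's front edge to the front of the backrest, top faces 242 mm above the seat top and outer faces flush with the seat's x-edges; a 34×34 mm post under the front of each armrest stands on the seat at the front corner.

C is a spool: two coaxial disc flanges of radius 92 mm and thickness 17 mm, joined by a core cylinder of radius 34 mm and height 116 mm. The lower flange rests on z = 0 and the three cylinders share a vertical axis.

The chair is against the stool's +x side, with their −y faces flush. The spool is on top of the stool.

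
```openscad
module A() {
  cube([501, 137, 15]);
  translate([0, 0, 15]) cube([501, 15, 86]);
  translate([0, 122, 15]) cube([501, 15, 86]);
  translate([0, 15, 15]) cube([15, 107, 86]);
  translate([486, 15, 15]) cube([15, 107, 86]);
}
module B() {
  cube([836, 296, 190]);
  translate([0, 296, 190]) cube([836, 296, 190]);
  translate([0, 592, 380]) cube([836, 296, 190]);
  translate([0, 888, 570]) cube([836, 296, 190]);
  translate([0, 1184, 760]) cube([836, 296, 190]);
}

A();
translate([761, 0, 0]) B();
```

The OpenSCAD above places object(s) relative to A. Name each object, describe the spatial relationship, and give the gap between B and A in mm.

A is an open box. B is a staircase. The staircase is on the floor beside the open box on its +x side. The gap between the staircase and the open box is 260 mm.

The staircase's nearest face is 260 mm from the open box's +x face.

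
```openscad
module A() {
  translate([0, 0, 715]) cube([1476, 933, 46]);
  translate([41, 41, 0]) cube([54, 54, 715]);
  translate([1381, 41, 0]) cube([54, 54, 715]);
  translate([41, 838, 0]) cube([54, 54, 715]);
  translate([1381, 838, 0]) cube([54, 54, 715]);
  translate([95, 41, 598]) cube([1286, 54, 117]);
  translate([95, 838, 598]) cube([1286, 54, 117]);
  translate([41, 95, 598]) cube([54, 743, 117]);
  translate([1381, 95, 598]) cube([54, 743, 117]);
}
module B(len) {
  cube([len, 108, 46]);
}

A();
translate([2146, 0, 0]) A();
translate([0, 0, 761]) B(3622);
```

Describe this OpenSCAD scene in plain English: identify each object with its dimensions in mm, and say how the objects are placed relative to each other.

A is a table: top 1476 mm (x) × 933 mm (y), 46 mm thick, upper face at z = 761 mm, on four 54×54 mm square legs, each inset 41 mm from the nearest pair of top edges, running from z = 0 to the bottom of the top. Four apron rails, 54 mm thick and 117 mm tall, run between adjacent legs with their top edges flush with the underside of the top and their outer faces flush with the legs' outer faces.

B is a rectangular beam 3622 mm long (x), 108 mm deep (y), 46 mm thick (z).

The beam spans the tops of two tables placed 670 mm apart, resting at z = 761 mm.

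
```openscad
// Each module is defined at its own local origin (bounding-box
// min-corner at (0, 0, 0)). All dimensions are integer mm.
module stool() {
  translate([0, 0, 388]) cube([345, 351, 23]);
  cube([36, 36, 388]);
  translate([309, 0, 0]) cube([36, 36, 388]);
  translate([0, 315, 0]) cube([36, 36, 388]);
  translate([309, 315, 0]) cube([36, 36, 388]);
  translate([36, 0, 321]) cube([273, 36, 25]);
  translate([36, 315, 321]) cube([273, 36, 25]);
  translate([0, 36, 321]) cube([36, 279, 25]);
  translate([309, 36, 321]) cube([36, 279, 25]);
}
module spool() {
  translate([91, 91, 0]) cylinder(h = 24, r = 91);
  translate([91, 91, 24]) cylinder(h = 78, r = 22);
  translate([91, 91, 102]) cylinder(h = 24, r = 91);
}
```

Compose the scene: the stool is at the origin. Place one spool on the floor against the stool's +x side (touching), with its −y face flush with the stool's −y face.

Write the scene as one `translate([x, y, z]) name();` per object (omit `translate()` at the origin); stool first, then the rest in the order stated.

stool();
translate([345, 0, 0]) spool();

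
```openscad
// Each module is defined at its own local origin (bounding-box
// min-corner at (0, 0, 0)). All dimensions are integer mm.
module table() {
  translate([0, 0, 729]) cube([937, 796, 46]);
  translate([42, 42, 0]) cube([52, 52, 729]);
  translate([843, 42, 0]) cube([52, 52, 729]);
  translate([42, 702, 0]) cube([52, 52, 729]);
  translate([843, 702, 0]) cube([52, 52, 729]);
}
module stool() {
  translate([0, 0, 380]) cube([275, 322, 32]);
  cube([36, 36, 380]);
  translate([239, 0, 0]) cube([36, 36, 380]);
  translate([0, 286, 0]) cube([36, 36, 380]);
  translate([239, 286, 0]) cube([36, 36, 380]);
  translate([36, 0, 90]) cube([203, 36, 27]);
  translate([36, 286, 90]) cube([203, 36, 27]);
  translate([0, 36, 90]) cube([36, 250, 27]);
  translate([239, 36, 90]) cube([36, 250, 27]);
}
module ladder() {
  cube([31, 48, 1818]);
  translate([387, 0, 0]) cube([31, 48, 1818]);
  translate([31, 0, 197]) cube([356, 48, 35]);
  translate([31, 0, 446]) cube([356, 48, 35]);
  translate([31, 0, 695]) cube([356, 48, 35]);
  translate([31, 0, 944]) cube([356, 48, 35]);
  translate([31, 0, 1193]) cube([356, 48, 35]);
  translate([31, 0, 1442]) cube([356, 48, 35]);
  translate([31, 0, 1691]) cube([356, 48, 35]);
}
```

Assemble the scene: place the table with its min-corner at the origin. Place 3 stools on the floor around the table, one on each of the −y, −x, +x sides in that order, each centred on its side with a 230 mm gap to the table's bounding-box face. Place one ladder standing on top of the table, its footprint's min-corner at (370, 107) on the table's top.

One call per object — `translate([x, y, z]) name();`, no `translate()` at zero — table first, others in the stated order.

table();
translate([331, -552, 0]) stool();
translate([-505, 237, 0]) stool();
translate([1167, 237, 0]) stool();
translate([370, 107, 775]) ladder();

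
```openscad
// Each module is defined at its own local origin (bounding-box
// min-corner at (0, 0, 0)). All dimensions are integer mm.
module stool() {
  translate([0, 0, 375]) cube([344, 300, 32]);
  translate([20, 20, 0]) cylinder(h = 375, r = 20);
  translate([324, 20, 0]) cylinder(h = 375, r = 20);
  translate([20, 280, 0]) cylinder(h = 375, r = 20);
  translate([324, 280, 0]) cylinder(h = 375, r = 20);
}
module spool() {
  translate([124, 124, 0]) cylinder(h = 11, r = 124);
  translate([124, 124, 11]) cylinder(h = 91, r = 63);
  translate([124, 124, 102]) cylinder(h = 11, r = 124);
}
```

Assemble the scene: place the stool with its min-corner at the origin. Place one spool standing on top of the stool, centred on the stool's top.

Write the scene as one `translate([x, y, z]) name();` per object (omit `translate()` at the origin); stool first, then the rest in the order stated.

stool();
translate([48, 26, 407]) spool();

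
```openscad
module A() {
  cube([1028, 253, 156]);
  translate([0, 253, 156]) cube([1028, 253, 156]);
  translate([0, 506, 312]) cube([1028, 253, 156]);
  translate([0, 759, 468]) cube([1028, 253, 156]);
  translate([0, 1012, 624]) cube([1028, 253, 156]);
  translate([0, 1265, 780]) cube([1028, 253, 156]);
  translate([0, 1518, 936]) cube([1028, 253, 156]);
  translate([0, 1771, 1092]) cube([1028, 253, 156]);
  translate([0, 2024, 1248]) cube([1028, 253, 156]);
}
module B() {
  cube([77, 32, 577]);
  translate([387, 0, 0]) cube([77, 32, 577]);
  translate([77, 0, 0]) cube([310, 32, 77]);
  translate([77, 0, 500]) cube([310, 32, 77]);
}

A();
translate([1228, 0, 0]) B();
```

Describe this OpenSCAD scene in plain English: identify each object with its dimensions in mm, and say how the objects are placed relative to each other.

A is a straight staircase of 9 solid steps. Each step is 1028 mm wide (x), 253 mm deep (y, the going) and 156 mm tall (the rise). The first step rests on the floor; each subsequent step sits one going further in +y and one rise higher in +z, directly behind and above the previous step with no overlap.

B is a rectangular picture frame lying in the x–z plane (depth along y). The opening is 310 mm wide (x) by 423 mm tall (z), surrounded by a border 77 mm wide on all four sides. The frame is 32 mm deep and is made of two full-height vertical stiles with two horizontal rails fitted between them.

The picture frame is on the floor beside the staircase on its +x side.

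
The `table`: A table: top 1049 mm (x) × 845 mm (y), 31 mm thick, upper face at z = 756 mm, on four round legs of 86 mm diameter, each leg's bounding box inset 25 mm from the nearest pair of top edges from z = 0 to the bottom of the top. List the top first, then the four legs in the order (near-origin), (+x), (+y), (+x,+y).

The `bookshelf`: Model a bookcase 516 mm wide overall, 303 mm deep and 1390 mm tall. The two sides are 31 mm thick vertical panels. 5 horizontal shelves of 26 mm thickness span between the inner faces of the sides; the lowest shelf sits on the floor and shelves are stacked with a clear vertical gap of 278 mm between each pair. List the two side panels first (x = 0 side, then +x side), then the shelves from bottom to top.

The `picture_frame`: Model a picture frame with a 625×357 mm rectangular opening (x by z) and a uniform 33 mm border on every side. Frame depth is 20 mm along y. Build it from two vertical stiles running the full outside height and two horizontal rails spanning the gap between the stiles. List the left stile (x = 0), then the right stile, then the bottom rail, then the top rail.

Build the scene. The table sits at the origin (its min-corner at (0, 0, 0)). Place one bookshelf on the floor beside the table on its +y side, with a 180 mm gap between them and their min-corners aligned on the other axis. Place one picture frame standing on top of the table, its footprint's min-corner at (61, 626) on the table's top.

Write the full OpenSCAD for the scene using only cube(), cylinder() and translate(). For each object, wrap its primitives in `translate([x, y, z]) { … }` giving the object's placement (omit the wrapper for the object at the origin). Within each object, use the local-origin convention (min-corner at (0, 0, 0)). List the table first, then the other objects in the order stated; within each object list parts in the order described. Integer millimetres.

translate([0, 0, 725]) cube([1049, 845, 31]);
translate([68, 68, 0]) cylinder(h = 725, r = 43);
translate([981, 68, 0]) cylinder(h = 725, r = 43);
translate([68, 777, 0]) cylinder(h = 725, r = 43);
translate([981, 777, 0]) cylinder(h = 725, r = 43);
translate([0, 1025, 0]) {
  cube([31, 303, 1390]);
  translate([485, 0, 0]) cube([31, 303, 1390]);
  translate([31, 0, 0]) cube([454, 303, 26]);
  translate([31, 0, 304]) cube([454, 303, 26]);
  translate([31, 0, 608]) cube([454, 303, 26]);
  translate([31, 0, 912]) cube([454, 303, 26]);
  translate([31, 0, 1216]) cube([454, 303, 26]);
}
translate([61, 626, 756]) {
  cube([33, 20, 423]);
  translate([658, 0, 0]) cube([33, 20, 423]);
  translate([33, 0, 0]) cube([625, 20, 33]);
  translate([33, 0, 390]) cube([625, 20, 33]);
}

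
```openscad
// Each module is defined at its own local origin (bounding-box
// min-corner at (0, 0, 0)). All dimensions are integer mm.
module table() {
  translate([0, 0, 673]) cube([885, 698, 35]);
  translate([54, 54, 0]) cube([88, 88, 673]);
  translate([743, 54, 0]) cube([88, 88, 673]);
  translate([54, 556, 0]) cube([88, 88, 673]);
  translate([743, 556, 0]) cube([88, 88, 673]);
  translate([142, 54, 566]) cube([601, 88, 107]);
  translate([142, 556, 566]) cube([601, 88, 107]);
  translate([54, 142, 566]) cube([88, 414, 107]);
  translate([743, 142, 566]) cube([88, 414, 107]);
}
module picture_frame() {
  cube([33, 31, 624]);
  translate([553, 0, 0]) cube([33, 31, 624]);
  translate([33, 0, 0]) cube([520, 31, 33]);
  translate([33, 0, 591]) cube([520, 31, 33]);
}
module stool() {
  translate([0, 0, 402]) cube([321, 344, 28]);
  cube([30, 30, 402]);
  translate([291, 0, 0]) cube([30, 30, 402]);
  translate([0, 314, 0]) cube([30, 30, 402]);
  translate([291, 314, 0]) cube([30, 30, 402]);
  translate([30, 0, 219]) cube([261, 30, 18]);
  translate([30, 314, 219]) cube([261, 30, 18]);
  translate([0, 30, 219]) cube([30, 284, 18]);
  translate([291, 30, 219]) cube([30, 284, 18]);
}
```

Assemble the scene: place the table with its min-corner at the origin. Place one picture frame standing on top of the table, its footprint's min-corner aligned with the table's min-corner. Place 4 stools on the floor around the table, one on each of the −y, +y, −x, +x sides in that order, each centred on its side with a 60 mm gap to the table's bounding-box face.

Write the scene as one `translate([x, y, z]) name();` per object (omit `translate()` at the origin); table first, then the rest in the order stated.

table();
translate([0, 0, 708]) picture_frame();
translate([282, -404, 0]) stool();
translate([282, 758, 0]) stool();
translate([-381, 177, 0]) stool();
translate([945, 177, 0]) stool();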